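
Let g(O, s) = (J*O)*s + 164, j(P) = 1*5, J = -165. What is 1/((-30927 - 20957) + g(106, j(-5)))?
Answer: -1/139170 ≈ -7.1855e-6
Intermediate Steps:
j(P) = 5
g(O, s) = 164 - 165*O*s (g(O, s) = (-165*O)*s + 164 = -165*O*s + 164 = 164 - 165*O*s)
1/((-30927 - 20957) + g(106, j(-5))) = 1/((-30927 - 20957) + (164 - 165*106*5)) = 1/(-51884 + (164 - 87450)) = 1/(-51884 - 87286) = 1/(-139170) = -1/139170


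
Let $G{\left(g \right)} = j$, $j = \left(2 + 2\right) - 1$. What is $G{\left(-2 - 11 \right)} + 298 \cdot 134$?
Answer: $39935$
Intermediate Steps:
$j = 3$ ($j = 4 - 1 = 3$)
$G{\left(g \right)} = 3$
$G{\left(-2 - 11 \right)} + 298 \cdot 134 = 3 + 298 \cdot 134 = 3 + 39932 = 39935$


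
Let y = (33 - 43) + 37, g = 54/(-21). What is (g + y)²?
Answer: 29241/49 ≈ 596.75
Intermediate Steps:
g = -18/7 (g = 54*(-1/21) = -18/7 ≈ -2.5714)
y = 27 (y = -10 + 37 = 27)
(g + y)² = (-18/7 + 27)² = (171/7)² = 29241/49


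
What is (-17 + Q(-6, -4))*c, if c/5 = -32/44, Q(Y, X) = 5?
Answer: 480/11 ≈ 43.636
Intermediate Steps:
c = -40/11 (c = 5*(-32/44) = 5*(-32*1/44) = 5*(-8/11) = -40/11 ≈ -3.6364)
(-17 + Q(-6, -4))*c = (-17 + 5)*(-40/11) = -12*(-40/11) = 480/11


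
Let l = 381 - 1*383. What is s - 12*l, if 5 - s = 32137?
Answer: -32108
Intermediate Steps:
s = -32132 (s = 5 - 1*32137 = 5 - 32137 = -32132)
l = -2 (l = 381 - 383 = -2)
s - 12*l = -32132 - 12*(-2) = -32132 - 1*(-24) = -32132 + 24 = -32108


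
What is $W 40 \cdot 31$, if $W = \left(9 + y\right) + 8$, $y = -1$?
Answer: $19840$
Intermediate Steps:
$W = 16$ ($W = \left(9 - 1\right) + 8 = 8 + 8 = 16$)
$W 40 \cdot 31 = 16 \cdot 40 \cdot 31 = 640 \cdot 31 = 19840$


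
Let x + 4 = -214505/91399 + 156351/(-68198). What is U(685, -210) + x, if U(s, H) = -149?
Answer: -75584859565/479479154 ≈ -157.64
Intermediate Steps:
x = -4142465619/479479154 (x = -4 + (-214505/91399 + 156351/(-68198)) = -4 + (-214505*1/91399 + 156351*(-1/68198)) = -4 + (-214505/91399 - 12027/5246) = -4 - 2224549003/479479154 = -4142465619/479479154 ≈ -8.6395)
U(685, -210) + x = -149 - 4142465619/479479154 = -75584859565/479479154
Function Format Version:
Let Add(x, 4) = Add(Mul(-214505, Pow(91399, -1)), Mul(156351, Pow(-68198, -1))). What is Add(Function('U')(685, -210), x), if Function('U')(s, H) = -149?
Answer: Rational(-75584859565, 479479154) ≈ -157.64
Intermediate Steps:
x = Rational(-4142465619, 479479154) (x = Add(-4, Add(Mul(-214505, Pow(91399, -1)), Mul(156351, Pow(-68198, -1)))) = Add(-4, Add(Mul(-214505, Rational(1, 91399)), Mul(156351, Rational(-1, 68198)))) = Add(-4, Add(Rational(-214505, 91399), Rational(-12027, 5246))) = Add(-4, Rational(-2224549003, 479479154)) = Rational(-4142465619, 479479154) ≈ -8.6395)
Add(Function('U')(685, -210), x) = Add(-149, Rational(-4142465619, 479479154)) = Rational(-75584859565, 479479154)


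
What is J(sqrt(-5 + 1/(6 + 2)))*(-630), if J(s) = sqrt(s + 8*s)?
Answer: -945*78**(1/4)*sqrt(I) ≈ -1985.8 - 1985.8*I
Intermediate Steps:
J(s) = 3*sqrt(s) (J(s) = sqrt(9*s) = 3*sqrt(s))
J(sqrt(-5 + 1/(6 + 2)))*(-630) = (3*sqrt(sqrt(-5 + 1/(6 + 2))))*(-630) = (3*sqrt(sqrt(-5 + 1/8)))*(-630) = (3*sqrt(sqrt(-39/8)))*(-630) = (3*sqrt(I*sqrt(78)/4))*(-630) = (3*(78**(1/4)*sqrt(I)/2))*(-630) = (3*78**(1/4)*sqrt(I)/2)*(-630) = -945*78**(1/4)*sqrt(I)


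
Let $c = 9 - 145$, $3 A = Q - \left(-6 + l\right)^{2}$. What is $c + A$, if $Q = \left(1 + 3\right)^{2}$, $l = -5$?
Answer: $-171$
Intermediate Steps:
$Q = 16$ ($Q = 4^{2} = 16$)
$A = -35$ ($A = \frac{16 - \left(-6 - 5\right)^{2}}{3} = \frac{16 - \left(-11\right)^{2}}{3} = \frac{16 - 121}{3} = \frac{1}{3} \left(-105\right) = -35$)
$c = -136$
$c + A = -136 - 35 = -171$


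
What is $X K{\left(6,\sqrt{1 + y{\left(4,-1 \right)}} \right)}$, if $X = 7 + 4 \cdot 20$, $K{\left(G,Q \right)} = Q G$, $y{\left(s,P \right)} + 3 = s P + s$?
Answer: $522 i \sqrt{2} \approx 738.22 i$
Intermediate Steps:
$y{\left(s,P \right)} = -3 + s + P s$ ($y{\left(s,P \right)} = -3 + \left(s P + s\right) = -3 + \left(P s + s\right) = -3 + \left(s + P s\right) = -3 + s + P s$)
$K{\left(G,Q \right)} = G Q$
$X = 87$ ($X = 7 + 80 = 87$)
$X K{\left(6,\sqrt{1 + y{\left(4,-1 \right)}} \right)} = 87 \cdot 6 \sqrt{1 - 3} = 87 \cdot 6 \sqrt{-2} = 87 \cdot 6 i \sqrt{2} = 522 i \sqrt{2}$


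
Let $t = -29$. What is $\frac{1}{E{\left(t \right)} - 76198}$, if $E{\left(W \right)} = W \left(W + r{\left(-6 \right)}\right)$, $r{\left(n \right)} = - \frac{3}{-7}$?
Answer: $- \frac{7}{527586} \approx -1.3268 \cdot 10^{-5}$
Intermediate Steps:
$r{\left(n \right)} = \frac{3}{7}$ ($r{\left(n \right)} = \left(-3\right) \left(- \frac{1}{7}\right) = \frac{3}{7}$)
$E{\left(W \right)} = W \left(\frac{3}{7} + W\right)$ ($E{\left(W \right)} = W \left(W + \frac{3}{7}\right) = W \left(\frac{3}{7} + W\right)$)
$\frac{1}{E{\left(t \right)} - 76198} = \frac{1}{\frac{1}{7} \left(-29\right) \left(3 + 7 \left(-29\right)\right) - 76198} = \frac{1}{\frac{1}{7} \left(-29\right) \left(3 - 203\right) - 76198} = \frac{1}{\frac{1}{7} \left(-29\right) \left(-200\right) - 76198} = \frac{1}{\frac{5800}{7} - 76198} = \frac{1}{- \frac{527586}{7}} = - \frac{7}{527586}$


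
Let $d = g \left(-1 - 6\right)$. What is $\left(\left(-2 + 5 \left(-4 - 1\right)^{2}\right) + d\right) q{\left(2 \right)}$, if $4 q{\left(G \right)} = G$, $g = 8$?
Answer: $\frac{67}{2} \approx 33.5$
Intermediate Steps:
$q{\left(G \right)} = \frac{G}{4}$
$d = -56$ ($d = 8 \left(-1 - 6\right) = 8 \left(-7\right) = -56$)
$\left(\left(-2 + 5 \left(-4 - 1\right)^{2}\right) + d\right) q{\left(2 \right)} = \left(\left(-2 + 5 \left(-4 - 1\right)^{2}\right) - 56\right) \frac{1}{4} \cdot 2 = \left(\left(-2 + 5 \left(-5\right)^{2}\right) - 56\right) \frac{1}{2} = \left(\left(-2 + 5 \cdot 25\right) - 56\right) \frac{1}{2} = \left(\left(-2 + 125\right) - 56\right) \frac{1}{2} = \left(123 - 56\right) \frac{1}{2} = 67 \cdot \frac{1}{2} = \frac{67}{2}$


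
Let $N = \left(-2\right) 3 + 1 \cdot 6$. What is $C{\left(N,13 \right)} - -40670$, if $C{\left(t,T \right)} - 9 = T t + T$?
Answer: $40692$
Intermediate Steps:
$N = 0$ ($N = -6 + 6 = 0$)
$C{\left(t,T \right)} = 9 + T + T t$ ($C{\left(t,T \right)} = 9 + \left(T t + T\right) = 9 + \left(T + T t\right) = 9 + T + T t$)
$C{\left(N,13 \right)} - -40670 = \left(9 + 13 + 13 \cdot 0\right) - -40670 = \left(9 + 13 + 0\right) + 40670 = 22 + 40670 = 40692$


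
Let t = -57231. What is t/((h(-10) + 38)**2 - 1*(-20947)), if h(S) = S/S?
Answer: -57231/22468 ≈ -2.5472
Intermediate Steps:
h(S) = 1
t/((h(-10) + 38)**2 - 1*(-20947)) = -57231/((1 + 38)**2 - 1*(-20947)) = -57231/(39**2 + 20947) = -57231/(1521 + 20947) = -57231/22468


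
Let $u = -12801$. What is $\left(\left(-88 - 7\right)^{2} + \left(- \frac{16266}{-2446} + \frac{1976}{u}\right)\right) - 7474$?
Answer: $\frac{24383565158}{15655623} \approx 1557.5$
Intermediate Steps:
$\left(\left(-88 - 7\right)^{2} + \left(- \frac{16266}{-2446} + \frac{1976}{u}\right)\right) - 7474 = \left(\left(-88 - 7\right)^{2} + \left(- \frac{16266}{-2446} + \frac{1976}{-12801}\right)\right) - 7474 = \left(\left(-95\right)^{2} + \left(\left(-16266\right) \left(- \frac{1}{2446}\right) + 1976 \left(- \frac{1}{12801}\right)\right)\right) - 7474 = \left(9025 + \left(\frac{8133}{1223} - \frac{1976}{12801}\right)\right) - 7474 = \left(9025 + \frac{101693885}{15655623}\right) - 7474 = \frac{141393691460}{15655623} - 7474 = \frac{24383565158}{15655623}$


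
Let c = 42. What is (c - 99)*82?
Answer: -4674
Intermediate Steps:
(c - 99)*82 = (42 - 99)*82 = -57*82 = -4674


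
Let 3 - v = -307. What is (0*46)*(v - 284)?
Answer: 0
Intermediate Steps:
v = 310 (v = 3 - 1*(-307) = 3 + 307 = 310)
(0*46)*(v - 284) = (0*46)*(310 - 284) = 0*26 = 0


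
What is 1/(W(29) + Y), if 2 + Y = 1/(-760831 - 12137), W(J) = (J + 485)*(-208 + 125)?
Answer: -772968/32977906753 ≈ -2.3439e-5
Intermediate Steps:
W(J) = -40255 - 83*J (W(J) = (485 + J)*(-83) = -40255 - 83*J)
Y = -1545937/772968 (Y = -2 + 1/(-760831 - 12137) = -2 + 1/(-772968) = -2 - 1/772968 = -1545937/772968 ≈ -2.0000)
1/(W(29) + Y) = 1/((-40255 - 83*29) - 1545937/772968) = 1/((-40255 - 2407) - 1545937/772968) = 1/(-42662 - 1545937/772968) = 1/(-32977906753/772968) = -772968/32977906753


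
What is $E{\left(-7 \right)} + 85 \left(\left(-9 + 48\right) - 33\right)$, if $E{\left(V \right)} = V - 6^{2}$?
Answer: $467$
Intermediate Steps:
$E{\left(V \right)} = -36 + V$ ($E{\left(V \right)} = V - 36 = -36 + V$)
$E{\left(-7 \right)} + 85 \left(\left(-9 + 48\right) - 33\right) = \left(-36 - 7\right) + 85 \left(\left(-9 + 48\right) - 33\right) = -43 + 85 \left(39 - 33\right) = -43 + 85 \cdot 6 = -43 + 510 = 467$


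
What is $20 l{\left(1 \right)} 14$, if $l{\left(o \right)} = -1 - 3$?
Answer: $-1120$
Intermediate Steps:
$l{\left(o \right)} = -4$ ($l{\left(o \right)} = -1 - 3 = -4$)
$20 l{\left(1 \right)} 14 = 20 \left(-4\right) 14 = \left(-80\right) 14 = -1120$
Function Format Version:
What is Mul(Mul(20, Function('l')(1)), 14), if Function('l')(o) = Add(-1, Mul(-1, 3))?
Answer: -1120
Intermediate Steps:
Function('l')(o) = -4 (Function('l')(o) = Add(-1, -3) = -4)
Mul(Mul(20, Function('l')(1)), 14) = Mul(Mul(20, -4), 14) = Mul(-80, 14) = -1120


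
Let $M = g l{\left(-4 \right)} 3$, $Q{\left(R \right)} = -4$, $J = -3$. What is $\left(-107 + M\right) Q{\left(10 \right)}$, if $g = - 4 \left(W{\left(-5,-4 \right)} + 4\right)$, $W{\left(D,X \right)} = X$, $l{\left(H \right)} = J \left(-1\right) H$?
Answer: $428$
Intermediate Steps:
$l{\left(H \right)} = 3 H$ ($l{\left(H \right)} = \left(-3\right) \left(-1\right) H = 3 H$)
$g = 0$ ($g = - 4 \left(-4 + 4\right) = \left(-4\right) 0 = 0$)
$M = 0$ ($M = 0 \cdot 3 \left(-4\right) 3 = 0 \left(-12\right) 3 = 0 \cdot 3 = 0$)
$\left(-107 + M\right) Q{\left(10 \right)} = \left(-107 + 0\right) \left(-4\right) = \left(-107\right) \left(-4\right) = 428$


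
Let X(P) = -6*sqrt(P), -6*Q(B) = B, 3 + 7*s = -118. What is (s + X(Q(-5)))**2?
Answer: 16111/49 + 242*sqrt(30)/7 ≈ 518.15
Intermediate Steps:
s = -121/7 (s = -3/7 + (1/7)*(-118) = -3/7 - 118/7 = -121/7 ≈ -17.286)
Q(B) = -B/6
(s + X(Q(-5)))**2 = (-121/7 - 6*sqrt(30)/6)**2 = (-121/7 - sqrt(30))**2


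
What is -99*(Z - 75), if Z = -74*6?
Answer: 51381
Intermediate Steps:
Z = -444
-99*(Z - 75) = -99*(-444 - 75) = -99*(-519) = 51381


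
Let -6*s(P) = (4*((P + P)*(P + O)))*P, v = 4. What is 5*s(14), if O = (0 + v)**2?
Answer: -39200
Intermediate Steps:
O = 16 (O = (0 + 4)**2 = 4**2 = 16)
s(P) = -4*P**2*(16 + P)/3 (s(P) = -4*((P + P)*(P + 16))*P/6 = -4*((2*P)*(16 + P))*P/6 = -4*(2*P*(16 + P))*P/6 = -8*P*(16 + P)*P/6 = -4*P**2*(16 + P)/3)
5*s(14) = 5*((4/3)*14**2*(-16 - 1*14)) = 5*((4/3)*196*(-16 - 14)) = 5*((4/3)*196*(-30)) = 5*(-7840) = -39200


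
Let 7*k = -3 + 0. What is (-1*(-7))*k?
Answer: -3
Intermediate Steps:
k = -3/7 (k = (-3 + 0)/7 = (⅐)*(-3) = -3/7 ≈ -0.42857)
(-1*(-7))*k = -1*(-7)*(-3/7) = 7*(-3/7) = -3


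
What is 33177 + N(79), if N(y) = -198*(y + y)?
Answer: 1893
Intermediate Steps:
N(y) = -396*y
33177 + N(79) = 33177 - 396*79 = 33177 - 31284 = 1893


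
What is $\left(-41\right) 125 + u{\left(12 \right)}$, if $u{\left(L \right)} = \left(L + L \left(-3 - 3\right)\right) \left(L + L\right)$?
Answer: $-6565$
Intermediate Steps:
$u{\left(L \right)} = - 10 L^{2}$ ($u{\left(L \right)} = \left(L + L \left(-6\right)\right) 2 L = \left(L - 6 L\right) 2 L = - 5 L 2 L = - 10 L^{2}$)
$\left(-41\right) 125 + u{\left(12 \right)} = \left(-41\right) 125 - 10 \cdot 12^{2} = -5125 - 1440 = -6565$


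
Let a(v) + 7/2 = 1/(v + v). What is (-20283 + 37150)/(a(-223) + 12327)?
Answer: 3761341/2748140 ≈ 1.3687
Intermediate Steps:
a(v) = -7/2 + 1/(2*v) (a(v) = -7/2 + 1/(v + v) = -7/2 + 1/(2*v))
(-20283 + 37150)/(a(-223) + 12327) = (-20283 + 37150)/((½)*(1 - 7*(-223))/(-223) + 12327) = 16867/((½)*(-1/223)*(1 + 1561) + 12327) = 16867/((½)*(-1/223)*1562 + 12327) = 16867/(-781/223 + 12327) = 16867/(2748140/223) = 16867*(223/2748140) = 3761341/2748140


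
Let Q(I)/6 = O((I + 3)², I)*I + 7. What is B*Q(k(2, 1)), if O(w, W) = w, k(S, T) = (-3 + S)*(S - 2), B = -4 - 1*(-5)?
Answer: 42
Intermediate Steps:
B = 1 (B = -4 + 5 = 1)
k(S, T) = (-3 + S)*(-2 + S)
Q(I) = 42 + 6*I*(3 + I)² (Q(I) = 6*((I + 3)²*I + 7) = 6*((3 + I)²*I + 7) = 6*(I*(3 + I)² + 7) = 6*(7 + I*(3 + I)²) = 42 + 6*I*(3 + I)²)
B*Q(k(2, 1)) = 1*(42 + 6*(6 + 2² - 5*2)*(3 + (6 + 2² - 5*2))²) = 1*(42 + 6*(6 + 4 - 10)*(3 + (6 + 4 - 10))²) = 1*(42 + 6*0*(3 + 0)²) = 1*(42 + 6*0*3²) = 1*(42 + 6*0*9) = 1*(42 + 0) = 1*42 = 42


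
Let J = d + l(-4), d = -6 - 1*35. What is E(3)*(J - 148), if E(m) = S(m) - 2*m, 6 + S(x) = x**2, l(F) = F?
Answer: 579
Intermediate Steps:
d = -41 (d = -6 - 35 = -41)
J = -45 (J = -41 - 4 = -45)
S(x) = -6 + x**2
E(m) = -6 + m**2 - 2*m (E(m) = (-6 + m**2) - 2*m = -6 + m**2 - 2*m)
E(3)*(J - 148) = (-6 + 3**2 - 2*3)*(-45 - 148) = (-6 + 9 - 6)*(-193) = -3*(-193) = 579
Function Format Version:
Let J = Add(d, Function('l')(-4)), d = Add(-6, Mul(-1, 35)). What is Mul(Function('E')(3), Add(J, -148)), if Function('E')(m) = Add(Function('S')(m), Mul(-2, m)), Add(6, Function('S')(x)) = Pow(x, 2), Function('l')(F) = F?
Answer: 579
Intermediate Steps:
d = -41 (d = Add(-6, -35) = -41)
J = -45 (J = Add(-41, -4) = -45)
Function('S')(x) = Add(-6, Pow(x, 2))
Function('E')(m) = Add(-6, Pow(m, 2), Mul(-2, m)) (Function('E')(m) = Add(Add(-6, Pow(m, 2)), Mul(-2, m)) = Add(-6, Pow(m, 2), Mul(-2, m)))
Mul(Function('E')(3), Add(J, -148)) = Mul(Add(-6, Pow(3, 2), Mul(-2, 3)), Add(-45, -148)) = Mul(Add(-6, 9, -6), -193) = Mul(-3, -193) = 579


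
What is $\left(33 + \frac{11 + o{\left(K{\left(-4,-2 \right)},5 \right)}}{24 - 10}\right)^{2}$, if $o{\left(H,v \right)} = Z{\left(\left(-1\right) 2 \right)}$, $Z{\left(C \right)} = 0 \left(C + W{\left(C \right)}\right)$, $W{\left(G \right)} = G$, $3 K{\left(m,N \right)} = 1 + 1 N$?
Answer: $\frac{223729}{196} \approx 1141.5$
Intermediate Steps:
$K{\left(m,N \right)} = \frac{1}{3} + \frac{N}{3}$ ($K{\left(m,N \right)} = \frac{1 + 1 N}{3} = \frac{1 + N}{3} = \frac{1}{3} + \frac{N}{3}$)
$Z{\left(C \right)} = 0$ ($Z{\left(C \right)} = 0 \left(C + C\right) = 0 \cdot 2 C = 0$)
$o{\left(H,v \right)} = 0$
$\left(33 + \frac{11 + o{\left(K{\left(-4,-2 \right)},5 \right)}}{24 - 10}\right)^{2} = \left(33 + \frac{11 + 0}{24 - 10}\right)^{2} = \left(33 + \frac{11}{14}\right)^{2} = \left(\frac{473}{14}\right)^{2} = \frac{223729}{196}$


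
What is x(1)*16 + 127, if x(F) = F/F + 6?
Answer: 239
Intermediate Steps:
x(F) = 7 (x(F) = 1 + 6 = 7)
x(1)*16 + 127 = 7*16 + 127 = 112 + 127 = 239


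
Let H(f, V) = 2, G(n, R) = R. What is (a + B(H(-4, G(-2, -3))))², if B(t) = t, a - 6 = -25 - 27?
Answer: 1936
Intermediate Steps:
a = -46 (a = 6 + (-25 - 27) = 6 - 52 = -46)
(a + B(H(-4, G(-2, -3))))² = (-46 + 2)² = (-44)² = 1936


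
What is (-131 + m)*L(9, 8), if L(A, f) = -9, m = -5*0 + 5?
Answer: 1134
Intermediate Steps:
m = 5 (m = 0 + 5 = 5)
(-131 + m)*L(9, 8) = (-131 + 5)*(-9) = -126*(-9) = 1134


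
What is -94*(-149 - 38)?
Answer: 17578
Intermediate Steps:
-94*(-149 - 38) = -94*(-187) = 17578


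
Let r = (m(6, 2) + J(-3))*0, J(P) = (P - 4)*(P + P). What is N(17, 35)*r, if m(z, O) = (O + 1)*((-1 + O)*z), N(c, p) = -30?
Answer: 0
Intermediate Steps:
J(P) = 2*P*(-4 + P) (J(P) = (-4 + P)*(2*P) = 2*P*(-4 + P))
m(z, O) = z*(1 + O)*(-1 + O) (m(z, O) = (1 + O)*(z*(-1 + O)) = z*(1 + O)*(-1 + O))
r = 0 (r = (6*(-1 + 2²) + 2*(-3)*(-4 - 3))*0 = (6*(-1 + 4) + 2*(-3)*(-7))*0 = (6*3 + 42)*0 = (18 + 42)*0 = 60*0 = 0)
N(17, 35)*r = -30*0 = 0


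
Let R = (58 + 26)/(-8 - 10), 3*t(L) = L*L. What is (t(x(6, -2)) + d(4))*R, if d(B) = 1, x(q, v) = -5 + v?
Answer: -728/9 ≈ -80.889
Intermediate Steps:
t(L) = L²/3 (t(L) = (L*L)/3 = L²/3)
R = -14/3 (R = 84/(-18) = 84*(-1/18) = -14/3 ≈ -4.6667)
(t(x(6, -2)) + d(4))*R = ((-5 - 2)²/3 + 1)*(-14/3) = ((⅓)*(-7)² + 1)*(-14/3) = ((⅓)*49 + 1)*(-14/3) = (49/3 + 1)*(-14/3) = (52/3)*(-14/3) = -728/9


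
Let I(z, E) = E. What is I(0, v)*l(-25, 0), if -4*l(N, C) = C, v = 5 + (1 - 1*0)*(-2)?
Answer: 0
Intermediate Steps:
v = 3 (v = 5 + (1 + 0)*(-2) = 5 + 1*(-2) = 5 - 2 = 3)
l(N, C) = -C/4
I(0, v)*l(-25, 0) = 3*(-¼*0) = 3*0 = 0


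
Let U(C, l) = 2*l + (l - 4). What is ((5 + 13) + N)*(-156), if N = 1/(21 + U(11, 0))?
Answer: -47892/17 ≈ -2817.2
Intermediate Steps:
U(C, l) = -4 + 3*l (U(C, l) = 2*l + (-4 + l) = -4 + 3*l)
N = 1/17 (N = 1/(21 + (-4 + 3*0)) = 1/(21 + (-4 + 0)) = 1/(21 - 4) = 1/17 ≈ 0.058824)
((5 + 13) + N)*(-156) = ((5 + 13) + 1/17)*(-156) = (18 + 1/17)*(-156) = (307/17)*(-156) = -47892/17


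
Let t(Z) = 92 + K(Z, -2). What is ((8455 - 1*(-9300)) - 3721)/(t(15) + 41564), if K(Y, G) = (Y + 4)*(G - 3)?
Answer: 14034/41561 ≈ 0.33767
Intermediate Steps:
K(Y, G) = (-3 + G)*(4 + Y) (K(Y, G) = (4 + Y)*(-3 + G) = (-3 + G)*(4 + Y))
t(Z) = 72 - 5*Z (t(Z) = 92 + (-12 - 3*Z + 4*(-2) - 2*Z) = 92 + (-12 - 3*Z - 8 - 2*Z) = 92 + (-20 - 5*Z) = 72 - 5*Z)
((8455 - 1*(-9300)) - 3721)/(t(15) + 41564) = ((8455 - 1*(-9300)) - 3721)/((72 - 5*15) + 41564) = ((8455 + 9300) - 3721)/((72 - 75) + 41564) = (17755 - 3721)/(-3 + 41564) = 14034/41561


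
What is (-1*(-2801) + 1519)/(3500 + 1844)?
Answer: 135/167 ≈ 0.80838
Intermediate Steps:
(-1*(-2801) + 1519)/(3500 + 1844) = (2801 + 1519)/5344 = 4320*(1/5344) = 135/167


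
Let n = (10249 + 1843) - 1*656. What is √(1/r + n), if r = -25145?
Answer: √7230651416755/25145 ≈ 106.94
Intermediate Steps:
n = 11436 (n = 12092 - 656 = 11436)
√(1/r + n) = √(1/(-25145) + 11436) = √(-1/25145 + 11436) = √(287558219/25145) = √7230651416755/25145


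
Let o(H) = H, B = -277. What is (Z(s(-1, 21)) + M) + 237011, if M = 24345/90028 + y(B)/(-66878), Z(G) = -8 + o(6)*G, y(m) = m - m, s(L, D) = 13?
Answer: 21343952613/90028 ≈ 2.3708e+5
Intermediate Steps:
y(m) = 0
Z(G) = -8 + 6*G
M = 24345/90028 (M = 24345/90028 + 0/(-66878) = 24345*(1/90028) + 0*(-1/66878) = 24345/90028 + 0 = 24345/90028 ≈ 0.27042)
(Z(s(-1, 21)) + M) + 237011 = ((-8 + 6*13) + 24345/90028) + 237011 = ((-8 + 78) + 24345/90028) + 237011 = (70 + 24345/90028) + 237011 = 6326305/90028 + 237011 = 21343952613/90028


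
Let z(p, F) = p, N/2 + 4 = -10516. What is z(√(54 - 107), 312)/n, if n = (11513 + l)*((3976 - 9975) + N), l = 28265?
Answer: -I*√53/1075557342 ≈ -6.7687e-9*I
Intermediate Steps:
N = -21040 (N = -8 + 2*(-10516) = -8 - 21032 = -21040)
n = -1075557342 (n = (11513 + 28265)*((3976 - 9975) - 21040) = 39778*(-5999 - 21040) = 39778*(-27039) = -1075557342)
z(√(54 - 107), 312)/n = √(54 - 107)/(-1075557342) = √(-53)*(-1/1075557342) = (I*√53)*(-1/1075557342) = -I*√53/1075557342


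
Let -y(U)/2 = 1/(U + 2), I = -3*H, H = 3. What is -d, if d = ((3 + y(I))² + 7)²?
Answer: -760384/2401 ≈ -316.69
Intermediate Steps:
I = -9 (I = -3*3 = -9)
y(U) = -2/(2 + U) (y(U) = -2/(U + 2) = -2/(2 + U))
d = 760384/2401 (d = ((3 - 2/(2 - 9))² + 7)² = ((3 - 2/(-7))² + 7)² = ((3 - 2*(-⅐))² + 7)² = ((3 + 2/7)² + 7)² = ((23/7)² + 7)² = (529/49 + 7)² = (872/49)² = 760384/2401 ≈ 316.69)
-d = -1*760384/2401 = -760384/2401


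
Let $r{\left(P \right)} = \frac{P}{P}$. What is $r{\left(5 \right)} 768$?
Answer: $768$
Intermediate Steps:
$r{\left(P \right)} = 1$
$r{\left(5 \right)} 768 = 1 \cdot 768 = 768$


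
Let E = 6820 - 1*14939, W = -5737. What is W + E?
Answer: -13856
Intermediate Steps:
E = -8119 (E = 6820 - 14939 = -8119)
W + E = -5737 - 8119 = -13856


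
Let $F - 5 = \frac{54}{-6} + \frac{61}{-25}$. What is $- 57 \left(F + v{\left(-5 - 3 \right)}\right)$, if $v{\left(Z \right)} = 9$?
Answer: $- \frac{3648}{25} \approx -145.92$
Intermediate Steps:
$F = - \frac{161}{25}$ ($F = 5 + \left(\frac{54}{-6} + \frac{61}{-25}\right) = 5 + \left(54 \left(- \frac{1}{6}\right) + 61 \left(- \frac{1}{25}\right)\right) = 5 - \frac{286}{25} = - \frac{161}{25} \approx -6.44$)
$- 57 \left(F + v{\left(-5 - 3 \right)}\right) = - 57 \left(- \frac{161}{25} + 9\right) = \left(-57\right) \frac{64}{25} = - \frac{3648}{25}$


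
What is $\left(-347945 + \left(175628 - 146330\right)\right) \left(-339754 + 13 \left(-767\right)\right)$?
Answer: $111438822075$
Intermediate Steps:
$\left(-347945 + \left(175628 - 146330\right)\right) \left(-339754 + 13 \left(-767\right)\right) = \left(-347945 + 29298\right) \left(-339754 - 9971\right) = \left(-318647\right) \left(-349725\right) = 111438822075$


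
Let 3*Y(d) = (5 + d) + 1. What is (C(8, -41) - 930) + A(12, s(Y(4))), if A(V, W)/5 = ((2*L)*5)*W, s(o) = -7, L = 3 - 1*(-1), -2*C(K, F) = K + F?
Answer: -4627/2 ≈ -2313.5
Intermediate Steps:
Y(d) = 2 + d/3 (Y(d) = ((5 + d) + 1)/3 = (6 + d)/3 = 2 + d/3)
C(K, F) = -F/2 - K/2 (C(K, F) = -(K + F)/2 = -(F + K)/2 = -F/2 - K/2)
L = 4 (L = 3 + 1 = 4)
A(V, W) = 200*W (A(V, W) = 5*(((2*4)*5)*W) = 5*((8*5)*W) = 5*(40*W) = 200*W)
(C(8, -41) - 930) + A(12, s(Y(4))) = ((-½*(-41) - ½*8) - 930) + 200*(-7) = ((41/2 - 4) - 930) - 1400 = (33/2 - 930) - 1400 = -1827/2 - 1400 = -4627/2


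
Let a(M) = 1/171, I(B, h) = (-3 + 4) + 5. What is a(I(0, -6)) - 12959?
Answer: -2215988/171 ≈ -12959.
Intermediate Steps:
I(B, h) = 6 (I(B, h) = 1 + 5 = 6)
a(M) = 1/171
a(I(0, -6)) - 12959 = 1/171 - 12959 = -2215988/171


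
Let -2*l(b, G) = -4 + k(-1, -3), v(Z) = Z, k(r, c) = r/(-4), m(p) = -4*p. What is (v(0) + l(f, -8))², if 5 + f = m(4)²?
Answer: 225/64 ≈ 3.5156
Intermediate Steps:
k(r, c) = -r/4 (k(r, c) = r*(-¼) = -r/4)
f = 251 (f = -5 + (-4*4)² = -5 + (-16)² = -5 + 256 = 251)
l(b, G) = 15/8 (l(b, G) = -(-4 - ¼*(-1))/2 = -(-4 + ¼)/2 = -½*(-15/4) = 15/8)
(v(0) + l(f, -8))² = (0 + 15/8)² = (15/8)² = 225/64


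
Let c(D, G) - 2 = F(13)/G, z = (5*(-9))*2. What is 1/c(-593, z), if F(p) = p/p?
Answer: 90/179 ≈ 0.50279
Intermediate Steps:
F(p) = 1
z = -90 (z = -45*2 = -90)
c(D, G) = 2 + 1/G
1/c(-593, z) = 1/(2 + 1/(-90)) = 1/(2 - 1/90) = 1/(179/90) = 90/179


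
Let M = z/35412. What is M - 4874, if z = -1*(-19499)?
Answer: -172578589/35412 ≈ -4873.5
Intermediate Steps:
z = 19499
M = 19499/35412 ≈ 0.55063
M - 4874 = 19499/35412 - 4874 = -172578589/35412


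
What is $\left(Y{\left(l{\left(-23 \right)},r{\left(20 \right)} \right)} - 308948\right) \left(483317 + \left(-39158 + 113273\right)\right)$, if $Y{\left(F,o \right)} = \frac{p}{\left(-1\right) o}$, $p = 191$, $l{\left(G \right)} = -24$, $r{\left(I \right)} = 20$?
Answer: $- \frac{861114125058}{5} \approx -1.7222 \cdot 10^{11}$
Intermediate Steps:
$Y{\left(F,o \right)} = - \frac{191}{o}$ ($Y{\left(F,o \right)} = \frac{191}{\left(-1\right) o} = 191 \left(- \frac{1}{o}\right) = - \frac{191}{o}$)
$\left(Y{\left(l{\left(-23 \right)},r{\left(20 \right)} \right)} - 308948\right) \left(483317 + \left(-39158 + 113273\right)\right) = \left(- \frac{191}{20} - 308948\right) \left(483317 + \left(-39158 + 113273\right)\right) = \left(\left(-191\right) \frac{1}{20} - 308948\right) \left(483317 + 74115\right) = \left(- \frac{191}{20} - 308948\right) 557432 = \left(- \frac{6179151}{20}\right) 557432 = - \frac{861114125058}{5}$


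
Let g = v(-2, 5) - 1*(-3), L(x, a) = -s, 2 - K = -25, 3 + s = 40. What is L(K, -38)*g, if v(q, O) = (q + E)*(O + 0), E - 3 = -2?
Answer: 74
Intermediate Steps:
s = 37 (s = -3 + 40 = 37)
K = 27 (K = 2 - 1*(-25) = 2 + 25 = 27)
E = 1 (E = 3 - 2 = 1)
L(x, a) = -37 (L(x, a) = -1*37 = -37)
v(q, O) = O*(1 + q) (v(q, O) = (q + 1)*(O + 0) = (1 + q)*O = O*(1 + q))
g = -2 (g = 5*(1 - 2) - 1*(-3) = 5*(-1) + 3 = -5 + 3 = -2)
L(K, -38)*g = -37*(-2) = 74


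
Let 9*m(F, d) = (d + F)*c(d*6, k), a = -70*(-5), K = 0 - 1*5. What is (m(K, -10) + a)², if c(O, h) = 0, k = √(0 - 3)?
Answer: 122500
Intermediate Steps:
k = I*√3 (k = √(-3) = I*√3 ≈ 1.732*I)
K = -5 (K = 0 - 5 = -5)
a = 350
m(F, d) = 0 (m(F, d) = ((d + F)*0)/9 = ((F + d)*0)/9 = (⅑)*0 = 0)
(m(K, -10) + a)² = (0 + 350)² = 350² = 122500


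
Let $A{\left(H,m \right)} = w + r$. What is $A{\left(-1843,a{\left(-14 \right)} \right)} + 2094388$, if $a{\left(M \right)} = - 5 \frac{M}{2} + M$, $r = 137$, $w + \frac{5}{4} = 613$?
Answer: $\frac{8380547}{4} \approx 2.0951 \cdot 10^{6}$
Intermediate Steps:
$w = \frac{2447}{4}$ ($w = - \frac{5}{4} + 613 = \frac{2447}{4} \approx 611.75$)
$a{\left(M \right)} = - \frac{3 M}{2}$ ($a{\left(M \right)} = - 5 M \frac{1}{2} + M = - 5 \frac{M}{2} + M = - \frac{5 M}{2} + M = - \frac{3 M}{2}$)
$A{\left(H,m \right)} = \frac{2995}{4}$ ($A{\left(H,m \right)} = \frac{2447}{4} + 137 = \frac{2995}{4}$)
$A{\left(-1843,a{\left(-14 \right)} \right)} + 2094388 = \frac{2995}{4} + 2094388 = \frac{8380547}{4}$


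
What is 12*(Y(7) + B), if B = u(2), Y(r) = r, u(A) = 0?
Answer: 84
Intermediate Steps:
B = 0
12*(Y(7) + B) = 12*(7 + 0) = 12*7 = 84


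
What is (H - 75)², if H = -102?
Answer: 31329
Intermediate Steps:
(H - 75)² = (-102 - 75)² = (-177)² = 31329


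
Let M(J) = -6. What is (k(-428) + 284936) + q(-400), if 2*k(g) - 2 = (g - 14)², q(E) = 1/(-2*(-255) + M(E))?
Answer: 192839977/504 ≈ 3.8262e+5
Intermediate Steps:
q(E) = 1/504 (q(E) = 1/(-2*(-255) - 6) = 1/(510 - 6) = 1/504)
k(g) = 1 + (-14 + g)²/2 (k(g) = 1 + (g - 14)²/2 = 1 + (-14 + g)²/2)
(k(-428) + 284936) + q(-400) = ((1 + (-14 - 428)²/2) + 284936) + 1/504 = ((1 + (½)*(-442)²) + 284936) + 1/504 = ((1 + (½)*195364) + 284936) + 1/504 = ((1 + 97682) + 284936) + 1/504 = (97683 + 284936) + 1/504 = 382619 + 1/504 = 192839977/504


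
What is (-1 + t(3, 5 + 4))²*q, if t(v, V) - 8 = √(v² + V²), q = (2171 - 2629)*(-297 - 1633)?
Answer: 122867660 + 37125480*√10 ≈ 2.4027e+8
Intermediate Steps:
q = 883940 (q = -458*(-1930) = 883940)
t(v, V) = 8 + √(V² + v²) (t(v, V) = 8 + √(v² + V²) = 8 + √(V² + v²))
(-1 + t(3, 5 + 4))²*q = (-1 + (8 + √((5 + 4)² + 3²)))²*883940 = (-1 + (8 + √(9² + 9)))²*883940 = (-1 + (8 + √(81 + 9)))²*883940 = (-1 + (8 + √90))²*883940 = (-1 + (8 + 3*√10))²*883940 = (7 + 3*√10)²*883940 = 883940*(7 + 3*√10)²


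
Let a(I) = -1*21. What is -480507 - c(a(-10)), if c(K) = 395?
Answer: -480902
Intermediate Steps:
a(I) = -21
-480507 - c(a(-10)) = -480507 - 1*395 = -480507 - 395 = -480902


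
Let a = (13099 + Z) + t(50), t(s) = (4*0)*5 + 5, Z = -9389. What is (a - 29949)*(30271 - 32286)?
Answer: 52861510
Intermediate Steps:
t(s) = 5 (t(s) = 0*5 + 5 = 0 + 5 = 5)
a = 3715 (a = (13099 - 9389) + 5 = 3710 + 5 = 3715)
(a - 29949)*(30271 - 32286) = (3715 - 29949)*(30271 - 32286) = -26234*(-2015) = 52861510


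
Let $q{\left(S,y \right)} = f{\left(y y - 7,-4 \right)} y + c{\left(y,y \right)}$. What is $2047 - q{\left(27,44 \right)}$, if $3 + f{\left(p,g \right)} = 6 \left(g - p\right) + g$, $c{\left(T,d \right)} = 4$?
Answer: $512663$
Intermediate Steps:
$f{\left(p,g \right)} = -3 - 6 p + 7 g$ ($f{\left(p,g \right)} = -3 + \left(6 \left(g - p\right) + g\right) = -3 + \left(\left(- 6 p + 6 g\right) + g\right) = -3 + \left(- 6 p + 7 g\right) = -3 - 6 p + 7 g$)
$q{\left(S,y \right)} = 4 + y \left(11 - 6 y^{2}\right)$ ($q{\left(S,y \right)} = \left(-3 - 6 \left(y y - 7\right) + 7 \left(-4\right)\right) y + 4 = \left(-3 - 6 \left(y^{2} - 7\right) - 28\right) y + 4 = \left(-3 - 6 \left(-7 + y^{2}\right) - 28\right) y + 4 = \left(-3 - \left(-42 + 6 y^{2}\right) - 28\right) y + 4 = \left(11 - 6 y^{2}\right) y + 4 = y \left(11 - 6 y^{2}\right) + 4 = 4 + y \left(11 - 6 y^{2}\right)$)
$2047 - q{\left(27,44 \right)} = 2047 - \left(4 - 44 \left(-11 + 6 \cdot 44^{2}\right)\right) = 2047 - \left(4 - 44 \left(-11 + 6 \cdot 1936\right)\right) = 2047 - \left(4 - 44 \left(-11 + 11616\right)\right) = 2047 - \left(4 - 44 \cdot 11605\right) = 2047 - \left(4 - 510620\right) = 2047 - -510616 = 2047 + 510616 = 512663$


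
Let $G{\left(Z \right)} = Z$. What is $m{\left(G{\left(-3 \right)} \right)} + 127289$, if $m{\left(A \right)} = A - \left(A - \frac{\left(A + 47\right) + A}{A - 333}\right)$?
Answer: $\frac{42769063}{336} \approx 1.2729 \cdot 10^{5}$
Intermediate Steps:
$m{\left(A \right)} = \frac{47 + 2 A}{-333 + A}$ ($m{\left(A \right)} = A - \left(A - \frac{\left(47 + A\right) + A}{-333 + A}\right) = A - \left(A - \frac{47 + 2 A}{-333 + A}\right) = \frac{47 + 2 A}{-333 + A}$)
$m{\left(G{\left(-3 \right)} \right)} + 127289 = \frac{47 + 2 \left(-3\right)}{-333 - 3} + 127289 = \frac{47 - 6}{-336} + 127289 = \left(- \frac{1}{336}\right) 41 + 127289 = - \frac{41}{336} + 127289 = \frac{42769063}{336}$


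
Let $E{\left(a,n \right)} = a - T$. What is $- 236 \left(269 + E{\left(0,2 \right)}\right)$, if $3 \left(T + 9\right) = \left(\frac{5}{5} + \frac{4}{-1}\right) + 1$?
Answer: $- \frac{197296}{3} \approx -65765.0$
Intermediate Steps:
$T = - \frac{29}{3}$ ($T = -9 + \frac{\left(\frac{5}{5} + \frac{4}{-1}\right) + 1}{3} = -9 + \frac{\left(5 \cdot \frac{1}{5} + 4 \left(-1\right)\right) + 1}{3} = -9 + \frac{\left(1 - 4\right) + 1}{3} = -9 + \frac{-3 + 1}{3} = -9 + \frac{1}{3} \left(-2\right) = -9 - \frac{2}{3} = - \frac{29}{3} \approx -9.6667$)
$E{\left(a,n \right)} = \frac{29}{3} + a$ ($E{\left(a,n \right)} = a - - \frac{29}{3} = a + \frac{29}{3} = \frac{29}{3} + a$)
$- 236 \left(269 + E{\left(0,2 \right)}\right) = - 236 \left(269 + \left(\frac{29}{3} + 0\right)\right) = - 236 \left(269 + \frac{29}{3}\right) = \left(-236\right) \frac{836}{3} = - \frac{197296}{3}$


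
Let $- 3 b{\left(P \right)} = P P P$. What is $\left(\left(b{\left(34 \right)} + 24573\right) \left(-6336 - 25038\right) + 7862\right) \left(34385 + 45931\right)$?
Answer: $-28906066369728$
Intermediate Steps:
$b{\left(P \right)} = - \frac{P^{3}}{3}$ ($b{\left(P \right)} = - \frac{P P P}{3} = - \frac{P^{2} P}{3} = - \frac{P^{3}}{3}$)
$\left(\left(b{\left(34 \right)} + 24573\right) \left(-6336 - 25038\right) + 7862\right) \left(34385 + 45931\right) = \left(\left(- \frac{34^{3}}{3} + 24573\right) \left(-6336 - 25038\right) + 7862\right) \left(34385 + 45931\right) = \left(\left(\left(- \frac{1}{3}\right) 39304 + 24573\right) \left(-31374\right) + 7862\right) 80316 = \left(\left(- \frac{39304}{3} + 24573\right) \left(-31374\right) + 7862\right) 80316 = \left(\frac{34415}{3} \left(-31374\right) + 7862\right) 80316 = \left(-359912070 + 7862\right) 80316 = \left(-359904208\right) 80316 = -28906066369728$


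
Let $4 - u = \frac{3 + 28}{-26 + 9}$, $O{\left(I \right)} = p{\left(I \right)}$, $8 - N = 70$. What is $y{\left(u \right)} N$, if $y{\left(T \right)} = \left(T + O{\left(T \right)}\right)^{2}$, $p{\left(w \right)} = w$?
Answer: $- \frac{2430648}{289} \approx -8410.5$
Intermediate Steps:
$N = -62$ ($N = 8 - 70 = -62$)
$O{\left(I \right)} = I$
$u = \frac{99}{17}$ ($u = 4 - \frac{3 + 28}{-26 + 9} = 4 - \frac{31}{-17} = 4 - 31 \left(- \frac{1}{17}\right) = 4 - - \frac{31}{17} = 4 + \frac{31}{17} = \frac{99}{17} \approx 5.8235$)
$y{\left(T \right)} = 4 T^{2}$ ($y{\left(T \right)} = \left(T + T\right)^{2} = \left(2 T\right)^{2} = 4 T^{2}$)
$y{\left(u \right)} N = 4 \left(\frac{99}{17}\right)^{2} \left(-62\right) = 4 \cdot \frac{9801}{289} \left(-62\right) = \frac{39204}{289} \left(-62\right) = - \frac{2430648}{289}$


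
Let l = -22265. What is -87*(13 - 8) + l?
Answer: -22700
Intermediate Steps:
-87*(13 - 8) + l = -87*(13 - 8) - 22265 = -87*5 - 22265 = -435 - 22265 = -22700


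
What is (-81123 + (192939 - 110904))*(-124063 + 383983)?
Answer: 237047040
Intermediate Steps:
(-81123 + (192939 - 110904))*(-124063 + 383983) = (-81123 + 82035)*259920 = 912*259920 = 237047040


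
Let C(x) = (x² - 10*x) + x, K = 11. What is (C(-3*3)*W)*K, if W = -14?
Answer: -24948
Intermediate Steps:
C(x) = x² - 9*x
(C(-3*3)*W)*K = (((-3*3)*(-9 - 3*3))*(-14))*11 = (-9*(-9 - 9)*(-14))*11 = (-9*(-18)*(-14))*11 = (162*(-14))*11 = -2268*11 = -24948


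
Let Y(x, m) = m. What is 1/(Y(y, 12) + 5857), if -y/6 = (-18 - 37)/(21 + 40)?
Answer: 1/5869 ≈ 0.00017039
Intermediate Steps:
y = 330/61 (y = -6*(-18 - 37)/(21 + 40) = -(-330)/61 = -6*(-55/61) = 330/61 ≈ 5.4098)
1/(Y(y, 12) + 5857) = 1/(12 + 5857) = 1/5869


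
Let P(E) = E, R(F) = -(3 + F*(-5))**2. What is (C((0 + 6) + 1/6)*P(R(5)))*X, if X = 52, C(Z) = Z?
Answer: -465608/3 ≈ -1.5520e+5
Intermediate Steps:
R(F) = -(3 - 5*F)**2
(C((0 + 6) + 1/6)*P(R(5)))*X = (((0 + 6) + 1/6)*(-(-3 + 5*5)**2))*52 = ((6 + 1/6)*(-(-3 + 25)**2))*52 = (37*(-1*22**2)/6)*52 = (37*(-1*484)/6)*52 = ((37/6)*(-484))*52 = -8954/3*52 = -465608/3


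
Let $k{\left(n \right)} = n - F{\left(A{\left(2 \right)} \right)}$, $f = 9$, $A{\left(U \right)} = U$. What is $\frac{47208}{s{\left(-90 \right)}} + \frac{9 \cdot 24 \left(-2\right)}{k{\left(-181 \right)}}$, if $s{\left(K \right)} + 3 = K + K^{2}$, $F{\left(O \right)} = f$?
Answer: $\frac{2071424}{253555} \approx 8.1695$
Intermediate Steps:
$F{\left(O \right)} = 9$
$k{\left(n \right)} = -9 + n$ ($k{\left(n \right)} = n - 9 = -9 + n$)
$s{\left(K \right)} = -3 + K + K^{2}$ ($s{\left(K \right)} = -3 + \left(K + K^{2}\right) = -3 + K + K^{2}$)
$\frac{47208}{s{\left(-90 \right)}} + \frac{9 \cdot 24 \left(-2\right)}{k{\left(-181 \right)}} = \frac{47208}{-3 - 90 + \left(-90\right)^{2}} + \frac{9 \cdot 24 \left(-2\right)}{-9 - 181} = \frac{47208}{-3 - 90 + 8100} + \frac{216 \left(-2\right)}{-190} = \frac{47208}{8007} - - \frac{216}{95} = 47208 \cdot \frac{1}{8007} + \frac{216}{95} = \frac{15736}{2669} + \frac{216}{95} = \frac{2071424}{253555}$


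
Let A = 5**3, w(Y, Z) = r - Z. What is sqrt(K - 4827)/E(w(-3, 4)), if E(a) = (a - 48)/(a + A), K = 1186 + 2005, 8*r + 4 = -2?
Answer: -962*I*sqrt(409)/211 ≈ -92.205*I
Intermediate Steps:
r = -3/4 (r = -1/2 + (1/8)*(-2) = -1/2 - 1/4 = -3/4 ≈ -0.75000)
w(Y, Z) = -3/4 - Z
A = 125
K = 3191
E(a) = (-48 + a)/(125 + a) (E(a) = (a - 48)/(a + 125) = (-48 + a)/(125 + a))
sqrt(K - 4827)/E(w(-3, 4)) = sqrt(3191 - 4827)/(((-48 + (-3/4 - 1*4))/(125 + (-3/4 - 1*4)))) = sqrt(-1636)/(((-48 + (-3/4 - 4))/(125 + (-3/4 - 4)))) = (2*I*sqrt(409))/(((-48 - 19/4)/(125 - 19/4))) = (2*I*sqrt(409))/((-211/4/(481/4))) = (2*I*sqrt(409))/(((4/481)*(-211/4))) = (2*I*sqrt(409))/(-211/481) = (2*I*sqrt(409))*(-481/211) = -962*I*sqrt(409)/211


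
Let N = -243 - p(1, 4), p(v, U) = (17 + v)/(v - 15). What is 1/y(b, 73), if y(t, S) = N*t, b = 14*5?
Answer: -1/16920 ≈ -5.9102e-5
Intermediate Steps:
p(v, U) = (17 + v)/(-15 + v)
N = -1692/7 (N = -243 - (17 + 1)/(-15 + 1) = -243 - 18/(-14) = -243 - (-1)*18/14 = -243 - 1*(-9/7) = -243 + 9/7 = -1692/7 ≈ -241.71)
b = 70
y(t, S) = -1692*t/7
1/y(b, 73) = 1/(-1692/7*70) = 1/(-16920) = -1/16920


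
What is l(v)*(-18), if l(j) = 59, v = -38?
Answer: -1062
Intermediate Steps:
l(v)*(-18) = 59*(-18) = -1062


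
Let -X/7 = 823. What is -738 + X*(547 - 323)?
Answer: -1291202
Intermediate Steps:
X = -5761 (X = -7*823 = -5761)
-738 + X*(547 - 323) = -738 - 5761*(547 - 323) = -738 - 5761*224 = -738 - 1290464 = -1291202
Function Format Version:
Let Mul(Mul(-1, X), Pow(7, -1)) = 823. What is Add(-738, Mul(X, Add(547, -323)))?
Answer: -1291202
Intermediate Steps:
X = -5761 (X = Mul(-7, 823) = -5761)
Add(-738, Mul(X, Add(547, -323))) = Add(-738, Mul(-5761, Add(547, -323))) = Add(-738, Mul(-5761, 224)) = Add(-738, -1290464) = -1291202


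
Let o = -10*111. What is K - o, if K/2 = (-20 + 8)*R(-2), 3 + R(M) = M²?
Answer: 1086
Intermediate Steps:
R(M) = -3 + M²
o = -1110
K = -24 (K = 2*((-20 + 8)*(-3 + (-2)²)) = 2*(-12*(-3 + 4)) = 2*(-12*1) = 2*(-12) = -24)
K - o = -24 - 1*(-1110) = -24 + 1110 = 1086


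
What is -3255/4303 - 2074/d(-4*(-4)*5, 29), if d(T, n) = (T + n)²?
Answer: -47597077/51123943 ≈ -0.93101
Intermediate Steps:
-3255/4303 - 2074/d(-4*(-4)*5, 29) = -3255/4303 - 2074/(-4*(-4)*5 + 29)² = -3255*1/4303 - 2074/(16*5 + 29)² = -3255/4303 - 2074/(80 + 29)² = -3255/4303 - 2074/(109²) = -3255/4303 - 2074/11881 = -47597077/51123943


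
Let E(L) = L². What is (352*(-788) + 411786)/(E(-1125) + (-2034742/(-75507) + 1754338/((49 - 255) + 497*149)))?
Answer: 149893102662378/1411472794093993 ≈ 0.10620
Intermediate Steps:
(352*(-788) + 411786)/(E(-1125) + (-2034742/(-75507) + 1754338/((49 - 255) + 497*149))) = (352*(-788) + 411786)/((-1125)² + (-2034742/(-75507) + 1754338/((49 - 255) + 497*149))) = (-277376 + 411786)/(1265625 + (-2034742*(-1/75507) + 1754338/(-206 + 74053))) = 134410/(1265625 + (2034742/75507 + 1754338/73847)) = 134410/(1265625 + 282724391840/5575965429) = 134410/(7057363970469965/5575965429) = 134410*(5575965429/7057363970469965) = 149893102662378/1411472794093993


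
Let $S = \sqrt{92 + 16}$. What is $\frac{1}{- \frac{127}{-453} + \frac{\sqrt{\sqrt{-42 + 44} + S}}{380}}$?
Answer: $\frac{172140}{48260 + 453 \sqrt{\sqrt{2} + 6 \sqrt{3}}} \approx 3.4555$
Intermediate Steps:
$S = 6 \sqrt{3}$ ($S = \sqrt{108} = 6 \sqrt{3} \approx 10.392$)
$\frac{1}{- \frac{127}{-453} + \frac{\sqrt{\sqrt{-42 + 44} + S}}{380}} = \frac{1}{- \frac{127}{-453} + \frac{\sqrt{\sqrt{-42 + 44} + 6 \sqrt{3}}}{380}} = \frac{1}{\left(-127\right) \left(- \frac{1}{453}\right) + \sqrt{\sqrt{2} + 6 \sqrt{3}} \cdot \frac{1}{380}} = \frac{1}{\frac{127}{453} + \frac{\sqrt{\sqrt{2} + 6 \sqrt{3}}}{380}}$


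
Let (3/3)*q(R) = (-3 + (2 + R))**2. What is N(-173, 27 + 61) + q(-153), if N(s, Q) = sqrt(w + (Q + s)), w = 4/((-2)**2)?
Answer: 23716 + 2*I*sqrt(21) ≈ 23716.0 + 9.1651*I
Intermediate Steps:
w = 1 (w = 4/4 = 4*(1/4) = 1)
q(R) = (-1 + R)**2 (q(R) = (-3 + (2 + R))**2 = (-1 + R)**2)
N(s, Q) = sqrt(1 + Q + s) (N(s, Q) = sqrt(1 + (Q + s)) = sqrt(1 + Q + s))
N(-173, 27 + 61) + q(-153) = sqrt(1 + (27 + 61) - 173) + (-1 - 153)**2 = sqrt(1 + 88 - 173) + (-154)**2 = sqrt(-84) + 23716 = 2*I*sqrt(21) + 23716 = 23716 + 2*I*sqrt(21)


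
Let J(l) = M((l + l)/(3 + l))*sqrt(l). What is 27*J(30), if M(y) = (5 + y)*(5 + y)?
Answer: 151875*sqrt(30)/121 ≈ 6874.8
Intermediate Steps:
M(y) = (5 + y)**2
J(l) = sqrt(l)*(5 + 2*l/(3 + l))**2 (J(l) = (5 + (l + l)/(3 + l))**2*sqrt(l) = (5 + (2*l)/(3 + l))**2*sqrt(l) = (5 + 2*l/(3 + l))**2*sqrt(l) = sqrt(l)*(5 + 2*l/(3 + l))**2)
27*J(30) = 27*(sqrt(30)*(15 + 7*30)**2/(3 + 30)**2) = 27*(sqrt(30)*(15 + 210)**2/33**2) = 27*(sqrt(30)*(1/1089)*225**2) = 27*(sqrt(30)*(1/1089)*50625) = 27*(5625*sqrt(30)/121) = 151875*sqrt(30)/121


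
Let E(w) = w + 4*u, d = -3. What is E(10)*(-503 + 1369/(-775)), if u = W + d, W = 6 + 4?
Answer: -14865372/775 ≈ -19181.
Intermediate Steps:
W = 10
u = 7 (u = 10 - 3 = 7)
E(w) = 28 + w (E(w) = w + 4*7 = w + 28 = 28 + w)
E(10)*(-503 + 1369/(-775)) = (28 + 10)*(-503 + 1369/(-775)) = 38*(-503 + 1369*(-1/775)) = 38*(-503 - 1369/775) = 38*(-391194/775) = -14865372/775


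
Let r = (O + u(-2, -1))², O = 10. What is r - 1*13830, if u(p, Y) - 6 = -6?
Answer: -13730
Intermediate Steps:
u(p, Y) = 0 (u(p, Y) = 6 - 6 = 0)
r = 100 (r = (10 + 0)² = 10² = 100)
r - 1*13830 = 100 - 1*13830 = 100 - 13830 = -13730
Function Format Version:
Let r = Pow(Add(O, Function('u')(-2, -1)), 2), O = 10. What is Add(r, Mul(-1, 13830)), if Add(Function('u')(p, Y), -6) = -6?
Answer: -13730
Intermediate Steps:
Function('u')(p, Y) = 0 (Function('u')(p, Y) = Add(6, -6) = 0)
r = 100 (r = Pow(Add(10, 0), 2) = Pow(10, 2) = 100)
Add(r, Mul(-1, 13830)) = Add(100, Mul(-1, 13830)) = Add(100, -13830) = -13730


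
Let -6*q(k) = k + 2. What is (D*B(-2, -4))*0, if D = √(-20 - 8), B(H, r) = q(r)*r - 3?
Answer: 0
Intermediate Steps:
q(k) = -⅓ - k/6 (q(k) = -(k + 2)/6 = -(2 + k)/6 = -⅓ - k/6)
B(H, r) = -3 + r*(-⅓ - r/6) (B(H, r) = (-⅓ - r/6)*r - 3 = r*(-⅓ - r/6) - 3 = -3 + r*(-⅓ - r/6))
D = 2*I*√7 (D = √(-28) = 2*I*√7 ≈ 5.2915*I)
(D*B(-2, -4))*0 = ((2*I*√7)*(-3 - ⅙*(-4)*(2 - 4)))*0 = ((2*I*√7)*(-3 - ⅙*(-4)*(-2)))*0 = ((2*I*√7)*(-3 - 4/3))*0 = ((2*I*√7)*(-13/3))*0 = -26*I*√7/3*0 = 0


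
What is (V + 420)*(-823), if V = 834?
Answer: -1032042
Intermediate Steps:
(V + 420)*(-823) = (834 + 420)*(-823) = 1254*(-823) = -1032042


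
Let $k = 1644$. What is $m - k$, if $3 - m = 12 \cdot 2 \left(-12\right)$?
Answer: $-1353$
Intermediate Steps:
$m = 291$ ($m = 3 - 12 \cdot 2 \left(-12\right) = 3 - 24 \left(-12\right) = 3 - -288 = 3 + 288 = 291$)
$m - k = 291 - 1644 = -1353$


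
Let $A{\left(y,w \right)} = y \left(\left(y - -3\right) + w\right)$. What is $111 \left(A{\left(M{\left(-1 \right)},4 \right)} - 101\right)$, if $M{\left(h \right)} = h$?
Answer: $-11877$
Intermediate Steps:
$A{\left(y,w \right)} = y \left(3 + w + y\right)$ ($A{\left(y,w \right)} = y \left(\left(y + 3\right) + w\right) = y \left(\left(3 + y\right) + w\right) = y \left(3 + w + y\right)$)
$111 \left(A{\left(M{\left(-1 \right)},4 \right)} - 101\right) = 111 \left(- (3 + 4 - 1) - 101\right) = 111 \left(\left(-1\right) 6 - 101\right) = 111 \left(-6 - 101\right) = 111 \left(-107\right) = -11877$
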